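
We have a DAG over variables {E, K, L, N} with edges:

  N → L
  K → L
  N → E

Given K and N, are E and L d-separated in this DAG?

Only one path connects E and L:
Path 1: E ← N → L
  N is a fork here and N is conditioned on, so the path is blocked at N.
All paths are blocked; E ⊥ L | {K, N} holds.

Yes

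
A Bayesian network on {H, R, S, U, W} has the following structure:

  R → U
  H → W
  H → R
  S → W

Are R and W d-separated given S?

No

There is one path between R and W:
Path 1: R ← H → W
  H is a fork and H is not conditioned on — no node blocks this path, so it is active.
Since the path R ← H → W is active, R and W are not d-separated given {S}.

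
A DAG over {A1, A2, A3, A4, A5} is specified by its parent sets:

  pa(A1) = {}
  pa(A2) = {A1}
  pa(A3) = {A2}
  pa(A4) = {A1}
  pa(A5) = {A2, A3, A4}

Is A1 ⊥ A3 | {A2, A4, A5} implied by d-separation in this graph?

There are 4 undirected paths between A1 and A3; checking each against the conditioning set {A2, A4, A5}:
Path 1: A1 → A2 → A5 ← A3
  A2 is a chain here and A2 is conditioned on, so the path is blocked at A2.
Path 2: A1 → A2 → A3
  A2 is a chain here and A2 is conditioned on, so the path is blocked at A2.
Path 3: A1 → A4 → A5 ← A2 → A3
  A4 is a chain here and A4 is conditioned on, so the path is blocked at A4.
Path 4: A1 → A4 → A5 ← A3
  A4 is a chain here and A4 is conditioned on, so the path is blocked at A4.
Since every path is blocked, d-separation holds.

Yes — A1 and A3 are d-separated given {A2, A4, A5}.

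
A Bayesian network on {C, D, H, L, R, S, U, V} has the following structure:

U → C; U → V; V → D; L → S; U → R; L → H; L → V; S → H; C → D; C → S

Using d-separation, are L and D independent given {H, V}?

No — L and D are not d-separated given {H, V}.

There are 6 undirected paths between L and D; checking each against the conditioning set {H, V}:
Path 1: L → S ← C → D
  S is a collider and its descendant H is conditioned on, which opens it; C is a fork and C is not conditioned on — no node blocks this path, so it is active.
Path 2: L → S ← C ← U → V → D
  V is a chain here and V is conditioned on, so the path is blocked at V.
Path 3: L → H ← S ← C → D
  H is a collider and H is conditioned on, which opens it; S is a chain and S is not conditioned on; C is a fork and C is not conditioned on — no node blocks this path, so it is active.
Path 4: L → H ← S ← C ← U → V → D
  V is a chain here and V is conditioned on, so the path is blocked at V.
Path 5: L → V → D
  V is a chain here and V is conditioned on, so the path is blocked at V.
Path 6: L → V ← U → C → D
  V is a collider and V is conditioned on, which opens it; U is a fork and U is not conditioned on; C is a chain and C is not conditioned on — no node blocks this path, so it is active.
At least one path is unblocked, so d-separation fails.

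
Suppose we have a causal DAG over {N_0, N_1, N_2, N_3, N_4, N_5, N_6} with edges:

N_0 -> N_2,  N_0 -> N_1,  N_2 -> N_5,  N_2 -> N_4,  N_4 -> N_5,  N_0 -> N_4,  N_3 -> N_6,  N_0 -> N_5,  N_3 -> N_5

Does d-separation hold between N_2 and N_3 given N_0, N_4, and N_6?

5 paths connect N_2 and N_3; each must be blocked for d-separation to hold:
Path 1: N_2 ← N_0 → N_4 → N_5 ← N_3
  N_0 is a fork here and N_0 is conditioned on, so the path is blocked at N_0.
Path 2: N_2 ← N_0 → N_5 ← N_3
  N_0 is a fork here and N_0 is conditioned on, so the path is blocked at N_0.
Path 3: N_2 → N_4 ← N_0 → N_5 ← N_3
  N_0 is a fork here and N_0 is conditioned on, so the path is blocked at N_0.
Path 4: N_2 → N_4 → N_5 ← N_3
  N_4 is a chain here and N_4 is conditioned on, so the path is blocked at N_4.
Path 5: N_2 → N_5 ← N_3
  N_5 is a collider here and neither N_5 nor any of its descendants is conditioned on, so the collider stays closed — the path is blocked at N_5.
Since every path is blocked, d-separation holds.

Yes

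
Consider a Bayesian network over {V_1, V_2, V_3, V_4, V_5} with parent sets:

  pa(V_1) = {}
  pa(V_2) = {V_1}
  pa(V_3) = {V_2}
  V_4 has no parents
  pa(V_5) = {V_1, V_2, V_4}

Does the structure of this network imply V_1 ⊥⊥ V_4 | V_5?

No — V_1 and V_4 are not d-separated given {V_5}.

2 paths connect V_1 and V_4; each must be blocked for d-separation to hold:
  1. V_1 → V_2 → V_5 ← V_4 — V_2:chain[open]; V_5:collider[open] ⇒ active
  2. V_1 → V_5 ← V_4 — V_5:collider[open] ⇒ active
Since the path V_1 → V_2 → V_5 ← V_4 is active, V_1 and V_4 are not d-separated given {V_5}.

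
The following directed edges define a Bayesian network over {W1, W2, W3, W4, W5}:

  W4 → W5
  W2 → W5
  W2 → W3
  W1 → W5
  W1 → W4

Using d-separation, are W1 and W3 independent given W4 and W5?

No — W1 and W3 are not d-separated given {W4, W5}.

2 paths connect W1 and W3; each must be blocked for d-separation to hold:
Path 1: W1 → W5 ← W2 → W3
  W5 is a collider and W5 is conditioned on, which opens it; W2 is a fork and W2 is not conditioned on — no node blocks this path, so it is active.
Path 2: W1 → W4 → W5 ← W2 → W3
  W4 is a chain here and W4 is conditioned on, so the path is blocked at W4.
Because an active path exists, W1 and W3 are not d-separated.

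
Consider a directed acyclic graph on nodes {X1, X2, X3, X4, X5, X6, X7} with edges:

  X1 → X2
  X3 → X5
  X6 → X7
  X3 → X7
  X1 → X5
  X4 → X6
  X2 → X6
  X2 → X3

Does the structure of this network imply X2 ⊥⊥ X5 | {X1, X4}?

3 paths connect X2 and X5; each must be blocked for d-separation to hold:
  1. X2 → X6 → X7 ← X3 → X5 — X6:chain[open]; X7:collider[blocks]; X3:fork[open] ⇒ blocked
  2. X2 → X3 → X5 — X3:chain[open] ⇒ active
  3. X2 ← X1 → X5 — X1:fork[blocks] ⇒ blocked
Since the path X2 → X3 → X5 is active, X2 and X5 are not d-separated given {X1, X4}.

No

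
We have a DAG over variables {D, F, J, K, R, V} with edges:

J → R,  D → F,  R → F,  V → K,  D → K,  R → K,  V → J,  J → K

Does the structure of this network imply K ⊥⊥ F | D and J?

Enumerating the 4 paths from K to F and testing each for blocking by {D, J}:
Path 1: K ← J → R → F
  J is a fork here and J is conditioned on, so the path is blocked at J.
Path 2: K ← D → F
  D is a fork here and D is conditioned on, so the path is blocked at D.
Path 3: K ← V → J → R → F
  J is a chain here and J is conditioned on, so the path is blocked at J.
Path 4: K ← R → F
  R is a fork and R is not conditioned on — no node blocks this path, so it is active.
Because an active path exists, K and F are not d-separated.

No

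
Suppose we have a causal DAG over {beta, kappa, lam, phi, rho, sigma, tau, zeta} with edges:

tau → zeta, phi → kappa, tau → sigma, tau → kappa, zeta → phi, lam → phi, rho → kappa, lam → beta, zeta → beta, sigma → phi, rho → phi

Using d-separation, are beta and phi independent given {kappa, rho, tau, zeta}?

5 paths connect beta and phi; each must be blocked for d-separation to hold:
Path 1: beta ← lam → phi
  lam is a fork and lam is not conditioned on — no node blocks this path, so it is active.
Path 2: beta ← zeta → phi
  zeta is a fork here and zeta is conditioned on, so the path is blocked at zeta.
Path 3: beta ← zeta ← tau → sigma → phi
  zeta is a chain here and zeta is conditioned on, so the path is blocked at zeta.
Path 4: beta ← zeta ← tau → kappa ← rho → phi
  zeta is a chain here and zeta is conditioned on, so the path is blocked at zeta.
Path 5: beta ← zeta ← tau → kappa ← phi
  zeta is a chain here and zeta is conditioned on, so the path is blocked at zeta.
Because an active path exists, beta and phi are not d-separated.

No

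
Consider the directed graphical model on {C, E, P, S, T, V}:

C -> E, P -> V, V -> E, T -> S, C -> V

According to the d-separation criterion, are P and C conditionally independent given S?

We examine all 2 paths between P and C:
Path 1: P → V ← C
  V is a collider here and neither V nor any of its descendants is conditioned on, so the collider stays closed — the path is blocked at V.
Path 2: P → V → E ← C
  E is a collider here and neither E nor any of its descendants is conditioned on, so the collider stays closed — the path is blocked at E.
Every path is blocked, so P and C are d-separated given {S}.

Yes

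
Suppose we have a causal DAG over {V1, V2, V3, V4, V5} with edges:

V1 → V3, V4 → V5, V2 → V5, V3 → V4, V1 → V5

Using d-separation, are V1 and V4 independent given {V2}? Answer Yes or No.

No — V1 and V4 are not d-separated given {V2}.

2 paths connect V1 and V4; each must be blocked for d-separation to hold:
Path 1: V1 → V3 → V4
  V3 is a chain and V3 is not conditioned on — no node blocks this path, so it is active.
Path 2: V1 → V5 ← V4
  V5 is a collider here and neither V5 nor any of its descendants is conditioned on, so the collider stays closed — the path is blocked at V5.
Since the path V1 → V3 → V4 is active, V1 and V4 are not d-separated given {V2}.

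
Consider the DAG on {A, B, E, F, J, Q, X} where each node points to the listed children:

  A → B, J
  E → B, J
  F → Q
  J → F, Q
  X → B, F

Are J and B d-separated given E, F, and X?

We examine all 4 paths between J and B:
Path 1: J → F ← X → B
  X is a fork here and X is conditioned on, so the path is blocked at X.
Path 2: J → Q ← F ← X → B
  Q is a collider here and neither Q nor any of its descendants is conditioned on, so the collider stays closed — the path is blocked at Q.
Path 3: J ← E → B
  E is a fork here and E is conditioned on, so the path is blocked at E.
Path 4: J ← A → B
  A is a fork and A is not conditioned on — no node blocks this path, so it is active.
Since the path J ← A → B is active, J and B are not d-separated given {E, F, X}.

No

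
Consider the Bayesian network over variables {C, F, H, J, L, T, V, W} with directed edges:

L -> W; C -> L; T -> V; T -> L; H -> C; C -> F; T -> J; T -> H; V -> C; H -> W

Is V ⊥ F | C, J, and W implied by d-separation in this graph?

Yes

There are 5 undirected paths between V and F; checking each against the conditioning set {C, J, W}:
Path 1: V → C → F
  C is a chain here and C is conditioned on, so the path is blocked at C.
Path 2: V ← T → H → C → F
  C is a chain here and C is conditioned on, so the path is blocked at C.
Path 3: V ← T → H → W ← L ← C → F
  C is a fork here and C is conditioned on, so the path is blocked at C.
Path 4: V ← T → L ← C → F
  C is a fork here and C is conditioned on, so the path is blocked at C.
Path 5: V ← T → L → W ← H → C → F
  C is a chain here and C is conditioned on, so the path is blocked at C.
Every path is blocked, so V and F are d-separated given {C, J, W}.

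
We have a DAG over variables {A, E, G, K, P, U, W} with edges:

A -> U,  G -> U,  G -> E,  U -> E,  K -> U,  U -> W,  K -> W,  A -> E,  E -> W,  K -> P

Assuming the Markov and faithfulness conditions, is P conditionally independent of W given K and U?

Yes

There are 5 undirected paths between P and W; checking each against the conditioning set {K, U}:
Path 1: P ← K → U → W
  K is a fork here and K is conditioned on, so the path is blocked at K.
Path 2: P ← K → U ← A → E → W
  K is a fork here and K is conditioned on, so the path is blocked at K.
Path 3: P ← K → U ← G → E → W
  K is a fork here and K is conditioned on, so the path is blocked at K.
Path 4: P ← K → U → E → W
  K is a fork here and K is conditioned on, so the path is blocked at K.
Path 5: P ← K → W
  K is a fork here and K is conditioned on, so the path is blocked at K.
All paths are blocked; P ⊥ W | {K, U} holds.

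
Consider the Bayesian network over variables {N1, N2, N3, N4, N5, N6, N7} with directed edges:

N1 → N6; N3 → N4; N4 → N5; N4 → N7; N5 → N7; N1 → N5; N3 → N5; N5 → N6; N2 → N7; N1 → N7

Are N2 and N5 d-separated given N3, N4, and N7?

We examine all 5 paths between N2 and N5:
Path 1: N2 → N7 ← N4 ← N3 → N5
  N4 is a chain here and N4 is conditioned on, so the path is blocked at N4.
Path 2: N2 → N7 ← N4 → N5
  N4 is a fork here and N4 is conditioned on, so the path is blocked at N4.
Path 3: N2 → N7 ← N5
  N7 is a collider and N7 is conditioned on, which opens it — no node blocks this path, so it is active.
Path 4: N2 → N7 ← N1 → N5
  N7 is a collider and N7 is conditioned on, which opens it; N1 is a fork and N1 is not conditioned on — no node blocks this path, so it is active.
Path 5: N2 → N7 ← N1 → N6 ← N5
  N6 is a collider here and neither N6 nor any of its descendants is conditioned on, so the collider stays closed — the path is blocked at N6.
At least one path is unblocked, so d-separation fails.

No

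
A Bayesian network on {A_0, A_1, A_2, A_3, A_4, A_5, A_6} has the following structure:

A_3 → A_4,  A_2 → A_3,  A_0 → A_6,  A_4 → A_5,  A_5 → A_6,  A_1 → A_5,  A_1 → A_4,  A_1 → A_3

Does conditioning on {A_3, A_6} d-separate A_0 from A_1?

No

3 paths connect A_0 and A_1; each must be blocked for d-separation to hold:
  1. A_0 → A_6 ← A_5 ← A_4 ← A_3 ← A_1 — A_6:collider[open]; A_5:chain[open]; A_4:chain[open]; A_3:chain[blocks] ⇒ blocked
  2. A_0 → A_6 ← A_5 ← A_4 ← A_1 — A_6:collider[open]; A_5:chain[open]; A_4:chain[open] ⇒ active
  3. A_0 → A_6 ← A_5 ← A_1 — A_6:collider[open]; A_5:chain[open] ⇒ active
At least one path is unblocked, so d-separation fails.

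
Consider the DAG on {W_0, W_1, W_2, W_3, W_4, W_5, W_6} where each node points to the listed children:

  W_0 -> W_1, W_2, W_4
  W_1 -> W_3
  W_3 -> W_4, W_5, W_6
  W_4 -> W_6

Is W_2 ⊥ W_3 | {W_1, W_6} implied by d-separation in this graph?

Enumerating the 3 paths from W_2 to W_3 and testing each for blocking by {W_1, W_6}:
Path 1: W_2 ← W_0 → W_1 → W_3
  W_1 is a chain here and W_1 is conditioned on, so the path is blocked at W_1.
Path 2: W_2 ← W_0 → W_4 ← W_3
  W_0 is a fork and W_0 is not conditioned on; W_4 is a collider and its descendant W_6 is conditioned on, which opens it — no node blocks this path, so it is active.
Path 3: W_2 ← W_0 → W_4 → W_6 ← W_3
  W_0 is a fork and W_0 is not conditioned on; W_4 is a chain and W_4 is not conditioned on; W_6 is a collider and W_6 is conditioned on, which opens it — no node blocks this path, so it is active.
Since the path W_2 ← W_0 → W_4 ← W_3 is active, W_2 and W_3 are not d-separated given {W_1, W_6}.

No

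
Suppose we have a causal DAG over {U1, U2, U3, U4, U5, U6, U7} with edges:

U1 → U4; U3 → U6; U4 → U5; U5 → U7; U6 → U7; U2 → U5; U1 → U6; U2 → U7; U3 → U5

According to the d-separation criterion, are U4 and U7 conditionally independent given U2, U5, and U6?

6 paths connect U4 and U7; each must be blocked for d-separation to hold:
  1. U4 → U5 ← U3 → U6 → U7 — U5:collider[open]; U3:fork[open]; U6:chain[blocks] ⇒ blocked
  2. U4 → U5 → U7 — U5:chain[blocks] ⇒ blocked
  3. U4 → U5 ← U2 → U7 — U5:collider[open]; U2:fork[blocks] ⇒ blocked
  4. U4 ← U1 → U6 ← U3 → U5 → U7 — U1:fork[open]; U6:collider[open]; U3:fork[open]; U5:chain[blocks] ⇒ blocked
  5. U4 ← U1 → U6 ← U3 → U5 ← U2 → U7 — U1:fork[open]; U6:collider[open]; U3:fork[open]; U5:collider[open]; U2:fork[blocks] ⇒ blocked
  6. U4 ← U1 → U6 → U7 — U1:fork[open]; U6:chain[blocks] ⇒ blocked
Every path is blocked, so U4 and U7 are d-separated given {U2, U5, U6}.

Yes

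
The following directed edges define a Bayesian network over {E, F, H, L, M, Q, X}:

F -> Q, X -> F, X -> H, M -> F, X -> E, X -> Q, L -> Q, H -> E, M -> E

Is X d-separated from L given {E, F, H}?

Enumerating the 4 paths from X to L and testing each for blocking by {E, F, H}:
  1. X → H → E ← M → F → Q ← L — H:chain[blocks]; E:collider[open]; M:fork[open]; F:chain[blocks]; Q:collider[blocks] ⇒ blocked
  2. X → F → Q ← L — F:chain[blocks]; Q:collider[blocks] ⇒ blocked
  3. X → Q ← L — Q:collider[blocks] ⇒ blocked
  4. X → E ← M → F → Q ← L — E:collider[open]; M:fork[open]; F:chain[blocks]; Q:collider[blocks] ⇒ blocked
Since every path is blocked, d-separation holds.

Yes — X and L are d-separated given {E, F, H}.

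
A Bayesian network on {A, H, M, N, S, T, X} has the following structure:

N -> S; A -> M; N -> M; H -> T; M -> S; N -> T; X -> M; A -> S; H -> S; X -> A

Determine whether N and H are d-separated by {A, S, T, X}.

No — N and H are not d-separated given {A, S, T, X}.

5 paths connect N and H; each must be blocked for d-separation to hold:
Path 1: N → T ← H
  T is a collider and T is conditioned on, which opens it — no node blocks this path, so it is active.
Path 2: N → M ← A → S ← H
  A is a fork here and A is conditioned on, so the path is blocked at A.
Path 3: N → M ← X → A → S ← H
  X is a fork here and X is conditioned on, so the path is blocked at X.
Path 4: N → M → S ← H
  M is a chain and M is not conditioned on; S is a collider and S is conditioned on, which opens it — no node blocks this path, so it is active.
Path 5: N → S ← H
  S is a collider and S is conditioned on, which opens it — no node blocks this path, so it is active.
Because an active path exists, N and H are not d-separated.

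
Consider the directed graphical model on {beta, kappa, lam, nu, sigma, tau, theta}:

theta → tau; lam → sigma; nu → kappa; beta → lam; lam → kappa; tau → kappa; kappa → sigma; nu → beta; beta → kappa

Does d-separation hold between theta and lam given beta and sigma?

No

There are 4 undirected paths between theta and lam; checking each against the conditioning set {beta, sigma}:
  1. theta → tau → kappa ← lam — tau:chain[open]; kappa:collider[open] ⇒ active
  2. theta → tau → kappa ← nu → beta → lam — tau:chain[open]; kappa:collider[open]; nu:fork[open]; beta:chain[blocks] ⇒ blocked
  3. theta → tau → kappa → sigma ← lam — tau:chain[open]; kappa:chain[open]; sigma:collider[open] ⇒ active
  4. theta → tau → kappa ← beta → lam — tau:chain[open]; kappa:collider[open]; beta:fork[blocks] ⇒ blocked
Since the path theta → tau → kappa ← lam is active, theta and lam are not d-separated given {beta, sigma}.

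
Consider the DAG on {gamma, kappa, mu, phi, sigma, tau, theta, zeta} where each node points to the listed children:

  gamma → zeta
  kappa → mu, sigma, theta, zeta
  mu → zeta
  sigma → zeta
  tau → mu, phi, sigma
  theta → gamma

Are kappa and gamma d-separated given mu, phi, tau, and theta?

Yes — kappa and gamma are d-separated given {mu, phi, tau, theta}.

We examine all 6 paths between kappa and gamma:
Path 1: kappa → mu → zeta ← gamma
  mu is a chain here and mu is conditioned on, so the path is blocked at mu.
Path 2: kappa → mu ← tau → sigma → zeta ← gamma
  tau is a fork here and tau is conditioned on, so the path is blocked at tau.
Path 3: kappa → zeta ← gamma
  zeta is a collider here and neither zeta nor any of its descendants is conditioned on, so the collider stays closed — the path is blocked at zeta.
Path 4: kappa → sigma → zeta ← gamma
  zeta is a collider here and neither zeta nor any of its descendants is conditioned on, so the collider stays closed — the path is blocked at zeta.
Path 5: kappa → sigma ← tau → mu → zeta ← gamma
  sigma is a collider here and neither sigma nor any of its descendants is conditioned on, so the collider stays closed — the path is blocked at sigma.
Path 6: kappa → theta → gamma
  theta is a chain here and theta is conditioned on, so the path is blocked at theta.
Since every path is blocked, d-separation holds.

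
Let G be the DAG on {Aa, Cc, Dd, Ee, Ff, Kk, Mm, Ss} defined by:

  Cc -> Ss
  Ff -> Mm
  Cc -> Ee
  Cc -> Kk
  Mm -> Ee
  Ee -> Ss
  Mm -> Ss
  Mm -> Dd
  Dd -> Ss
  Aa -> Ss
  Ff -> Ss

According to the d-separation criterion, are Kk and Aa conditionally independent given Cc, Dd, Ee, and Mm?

Yes — Kk and Aa are d-separated given {Cc, Dd, Ee, Mm}.

5 paths connect Kk and Aa; each must be blocked for d-separation to hold:
Path 1: Kk ← Cc → Ee ← Mm ← Ff → Ss ← Aa
  Cc is a fork here and Cc is conditioned on, so the path is blocked at Cc.
Path 2: Kk ← Cc → Ee ← Mm → Dd → Ss ← Aa
  Cc is a fork here and Cc is conditioned on, so the path is blocked at Cc.
Path 3: Kk ← Cc → Ee ← Mm → Ss ← Aa
  Cc is a fork here and Cc is conditioned on, so the path is blocked at Cc.
Path 4: Kk ← Cc → Ee → Ss ← Aa
  Cc is a fork here and Cc is conditioned on, so the path is blocked at Cc.
Path 5: Kk ← Cc → Ss ← Aa
  Cc is a fork here and Cc is conditioned on, so the path is blocked at Cc.
All paths are blocked; Kk ⊥ Aa | {Cc, Dd, Ee, Mm} holds.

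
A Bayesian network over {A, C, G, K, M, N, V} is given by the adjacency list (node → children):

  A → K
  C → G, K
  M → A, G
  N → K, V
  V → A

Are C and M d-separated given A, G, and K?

Enumerating the 3 paths from C to M and testing each for blocking by {A, G, K}:
Path 1: C → G ← M
  G is a collider and G is conditioned on, which opens it — no node blocks this path, so it is active.
Path 2: C → K ← N → V → A ← M
  K is a collider and K is conditioned on, which opens it; N is a fork and N is not conditioned on; V is a chain and V is not conditioned on; A is a collider and A is conditioned on, which opens it — no node blocks this path, so it is active.
Path 3: C → K ← A ← M
  A is a chain here and A is conditioned on, so the path is blocked at A.
Because an active path exists, C and M are not d-separated.

No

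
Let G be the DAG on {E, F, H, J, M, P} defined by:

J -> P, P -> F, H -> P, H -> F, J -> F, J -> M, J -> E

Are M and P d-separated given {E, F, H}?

We examine all 3 paths between M and P:
Path 1: M ← J → P
  J is a fork and J is not conditioned on — no node blocks this path, so it is active.
Path 2: M ← J → F ← P
  J is a fork and J is not conditioned on; F is a collider and F is conditioned on, which opens it — no node blocks this path, so it is active.
Path 3: M ← J → F ← H → P
  H is a fork here and H is conditioned on, so the path is blocked at H.
At least one path is unblocked, so d-separation fails.

No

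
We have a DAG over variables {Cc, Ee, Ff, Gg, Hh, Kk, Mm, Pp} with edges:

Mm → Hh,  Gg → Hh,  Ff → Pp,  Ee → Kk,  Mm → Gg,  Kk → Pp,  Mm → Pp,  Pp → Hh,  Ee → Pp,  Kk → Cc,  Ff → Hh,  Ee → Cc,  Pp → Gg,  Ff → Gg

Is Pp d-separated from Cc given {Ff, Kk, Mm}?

4 paths connect Pp and Cc; each must be blocked for d-separation to hold:
Path 1: Pp ← Kk → Cc
  Kk is a fork here and Kk is conditioned on, so the path is blocked at Kk.
Path 2: Pp ← Kk ← Ee → Cc
  Kk is a chain here and Kk is conditioned on, so the path is blocked at Kk.
Path 3: Pp ← Ee → Kk → Cc
  Kk is a chain here and Kk is conditioned on, so the path is blocked at Kk.
Path 4: Pp ← Ee → Cc
  Ee is a fork and Ee is not conditioned on — no node blocks this path, so it is active.
Since the path Pp ← Ee → Cc is active, Pp and Cc are not d-separated given {Ff, Kk, Mm}.

No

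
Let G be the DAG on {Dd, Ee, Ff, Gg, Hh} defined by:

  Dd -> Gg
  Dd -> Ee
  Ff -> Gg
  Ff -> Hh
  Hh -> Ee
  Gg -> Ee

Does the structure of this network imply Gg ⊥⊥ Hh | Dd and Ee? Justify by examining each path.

No — Gg and Hh are not d-separated given {Dd, Ee}.

We examine all 3 paths between Gg and Hh:
Path 1: Gg ← Dd → Ee ← Hh
  Dd is a fork here and Dd is conditioned on, so the path is blocked at Dd.
Path 2: Gg → Ee ← Hh
  Ee is a collider and Ee is conditioned on, which opens it — no node blocks this path, so it is active.
Path 3: Gg ← Ff → Hh
  Ff is a fork and Ff is not conditioned on — no node blocks this path, so it is active.
At least one path is unblocked, so d-separation fails.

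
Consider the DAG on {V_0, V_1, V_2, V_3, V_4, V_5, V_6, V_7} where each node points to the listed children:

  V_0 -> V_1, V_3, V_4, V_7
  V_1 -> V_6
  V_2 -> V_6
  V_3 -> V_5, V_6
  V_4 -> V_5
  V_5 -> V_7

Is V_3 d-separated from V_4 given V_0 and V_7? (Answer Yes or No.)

Enumerating the 6 paths from V_3 to V_4 and testing each for blocking by {V_0, V_7}:
Path 1: V_3 ← V_0 → V_7 ← V_5 ← V_4
  V_0 is a fork here and V_0 is conditioned on, so the path is blocked at V_0.
Path 2: V_3 ← V_0 → V_4
  V_0 is a fork here and V_0 is conditioned on, so the path is blocked at V_0.
Path 3: V_3 → V_5 → V_7 ← V_0 → V_4
  V_0 is a fork here and V_0 is conditioned on, so the path is blocked at V_0.
Path 4: V_3 → V_5 ← V_4
  V_5 is a collider and its descendant V_7 is conditioned on, which opens it — no node blocks this path, so it is active.
Path 5: V_3 → V_6 ← V_1 ← V_0 → V_7 ← V_5 ← V_4
  V_6 is a collider here and neither V_6 nor any of its descendants is conditioned on, so the collider stays closed — the path is blocked at V_6.
Path 6: V_3 → V_6 ← V_1 ← V_0 → V_4
  V_6 is a collider here and neither V_6 nor any of its descendants is conditioned on, so the collider stays closed — the path is blocked at V_6.
At least one path is unblocked, so d-separation fails.

No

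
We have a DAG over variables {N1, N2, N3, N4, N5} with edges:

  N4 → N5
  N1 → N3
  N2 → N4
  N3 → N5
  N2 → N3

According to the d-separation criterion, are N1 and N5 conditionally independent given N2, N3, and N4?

Yes

2 paths connect N1 and N5; each must be blocked for d-separation to hold:
  1. N1 → N3 ← N2 → N4 → N5 — N3:collider[open]; N2:fork[blocks]; N4:chain[blocks] ⇒ blocked
  2. N1 → N3 → N5 — N3:chain[blocks] ⇒ blocked
Since every path is blocked, d-separation holds.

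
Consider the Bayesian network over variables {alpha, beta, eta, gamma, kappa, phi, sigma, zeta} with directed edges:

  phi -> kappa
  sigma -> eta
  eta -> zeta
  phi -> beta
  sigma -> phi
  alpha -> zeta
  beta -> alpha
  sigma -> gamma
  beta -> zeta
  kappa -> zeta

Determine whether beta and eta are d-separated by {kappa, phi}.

There are 6 undirected paths between beta and eta; checking each against the conditioning set {kappa, phi}:
  1. beta ← phi → kappa → zeta ← eta — phi:fork[blocks]; kappa:chain[blocks]; zeta:collider[blocks] ⇒ blocked
  2. beta ← phi ← sigma → eta — phi:chain[blocks]; sigma:fork[open] ⇒ blocked
  3. beta → zeta ← eta — zeta:collider[blocks] ⇒ blocked
  4. beta → zeta ← kappa ← phi ← sigma → eta — zeta:collider[blocks]; kappa:chain[blocks]; phi:chain[blocks]; sigma:fork[open] ⇒ blocked
  5. beta → alpha → zeta ← eta — alpha:chain[open]; zeta:collider[blocks] ⇒ blocked
  6. beta → alpha → zeta ← kappa ← phi ← sigma → eta — alpha:chain[open]; zeta:collider[blocks]; kappa:chain[blocks]; phi:chain[blocks]; sigma:fork[open] ⇒ blocked
Since every path is blocked, d-separation holds.

Yes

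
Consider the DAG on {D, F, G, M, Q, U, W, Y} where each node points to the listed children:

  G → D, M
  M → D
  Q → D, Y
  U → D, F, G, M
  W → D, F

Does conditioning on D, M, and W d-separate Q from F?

No

We examine all 6 paths between Q and F:
Path 1: Q → D ← W → F
  W is a fork here and W is conditioned on, so the path is blocked at W.
Path 2: Q → D ← U → F
  D is a collider and D is conditioned on, which opens it; U is a fork and U is not conditioned on — no node blocks this path, so it is active.
Path 3: Q → D ← G ← U → F
  D is a collider and D is conditioned on, which opens it; G is a chain and G is not conditioned on; U is a fork and U is not conditioned on — no node blocks this path, so it is active.
Path 4: Q → D ← G → M ← U → F
  D is a collider and D is conditioned on, which opens it; G is a fork and G is not conditioned on; M is a collider and M is conditioned on, which opens it; U is a fork and U is not conditioned on — no node blocks this path, so it is active.
Path 5: Q → D ← M ← U → F
  M is a chain here and M is conditioned on, so the path is blocked at M.
Path 6: Q → D ← M ← G ← U → F
  M is a chain here and M is conditioned on, so the path is blocked at M.
Since the path Q → D ← U → F is active, Q and F are not d-separated given {D, M, W}.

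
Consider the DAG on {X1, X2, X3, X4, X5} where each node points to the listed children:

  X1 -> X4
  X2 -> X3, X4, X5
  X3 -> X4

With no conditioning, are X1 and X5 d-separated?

There are 2 undirected paths between X1 and X5; checking each against the conditioning set ∅:
Path 1: X1 → X4 ← X2 → X5
  X4 is a collider here and neither X4 nor any of its descendants is conditioned on, so the collider stays closed — the path is blocked at X4.
Path 2: X1 → X4 ← X3 ← X2 → X5
  X4 is a collider here and neither X4 nor any of its descendants is conditioned on, so the collider stays closed — the path is blocked at X4.
Since every path is blocked, d-separation holds.

Yes — X1 and X5 are d-separated given ∅.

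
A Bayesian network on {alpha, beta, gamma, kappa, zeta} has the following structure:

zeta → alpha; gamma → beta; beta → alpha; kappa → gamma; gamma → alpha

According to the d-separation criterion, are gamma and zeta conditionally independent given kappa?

2 paths connect gamma and zeta; each must be blocked for d-separation to hold:
Path 1: gamma → alpha ← zeta
  alpha is a collider here and neither alpha nor any of its descendants is conditioned on, so the collider stays closed — the path is blocked at alpha.
Path 2: gamma → beta → alpha ← zeta
  alpha is a collider here and neither alpha nor any of its descendants is conditioned on, so the collider stays closed — the path is blocked at alpha.
All paths are blocked; gamma ⊥ zeta | {kappa} holds.

Yes — gamma and zeta are d-separated given {kappa}.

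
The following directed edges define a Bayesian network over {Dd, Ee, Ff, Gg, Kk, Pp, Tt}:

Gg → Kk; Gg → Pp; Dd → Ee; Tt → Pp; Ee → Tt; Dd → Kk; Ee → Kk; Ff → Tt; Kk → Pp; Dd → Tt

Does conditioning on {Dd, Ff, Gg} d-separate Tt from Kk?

No

Enumerating the 6 paths from Tt to Kk and testing each for blocking by {Dd, Ff, Gg}:
Path 1: Tt ← Ee ← Dd → Kk
  Dd is a fork here and Dd is conditioned on, so the path is blocked at Dd.
Path 2: Tt ← Ee → Kk
  Ee is a fork and Ee is not conditioned on — no node blocks this path, so it is active.
Path 3: Tt ← Dd → Ee → Kk
  Dd is a fork here and Dd is conditioned on, so the path is blocked at Dd.
Path 4: Tt ← Dd → Kk
  Dd is a fork here and Dd is conditioned on, so the path is blocked at Dd.
Path 5: Tt → Pp ← Gg → Kk
  Pp is a collider here and neither Pp nor any of its descendants is conditioned on, so the collider stays closed — the path is blocked at Pp.
Path 6: Tt → Pp ← Kk
  Pp is a collider here and neither Pp nor any of its descendants is conditioned on, so the collider stays closed — the path is blocked at Pp.
Since the path Tt ← Ee → Kk is active, Tt and Kk are not d-separated given {Dd, Ff, Gg}.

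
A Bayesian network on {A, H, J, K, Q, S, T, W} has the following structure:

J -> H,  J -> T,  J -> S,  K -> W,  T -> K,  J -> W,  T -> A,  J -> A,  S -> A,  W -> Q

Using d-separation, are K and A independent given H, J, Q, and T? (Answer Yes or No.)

Yes

6 paths connect K and A; each must be blocked for d-separation to hold:
Path 1: K → W ← J → A
  J is a fork here and J is conditioned on, so the path is blocked at J.
Path 2: K → W ← J → S → A
  J is a fork here and J is conditioned on, so the path is blocked at J.
Path 3: K → W ← J → T → A
  J is a fork here and J is conditioned on, so the path is blocked at J.
Path 4: K ← T → A
  T is a fork here and T is conditioned on, so the path is blocked at T.
Path 5: K ← T ← J → A
  T is a chain here and T is conditioned on, so the path is blocked at T.
Path 6: K ← T ← J → S → A
  T is a chain here and T is conditioned on, so the path is blocked at T.
Every path is blocked, so K and A are d-separated given {H, J, Q, T}.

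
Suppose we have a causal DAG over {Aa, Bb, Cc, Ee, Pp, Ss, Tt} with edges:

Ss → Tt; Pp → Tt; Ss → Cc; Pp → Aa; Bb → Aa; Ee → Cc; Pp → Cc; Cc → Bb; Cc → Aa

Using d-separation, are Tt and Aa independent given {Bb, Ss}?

No — Tt and Aa are not d-separated given {Bb, Ss}.

6 paths connect Tt and Aa; each must be blocked for d-separation to hold:
Path 1: Tt ← Pp → Cc → Bb → Aa
  Bb is a chain here and Bb is conditioned on, so the path is blocked at Bb.
Path 2: Tt ← Pp → Cc → Aa
  Pp is a fork and Pp is not conditioned on; Cc is a chain and Cc is not conditioned on — no node blocks this path, so it is active.
Path 3: Tt ← Pp → Aa
  Pp is a fork and Pp is not conditioned on — no node blocks this path, so it is active.
Path 4: Tt ← Ss → Cc ← Pp → Aa
  Ss is a fork here and Ss is conditioned on, so the path is blocked at Ss.
Path 5: Tt ← Ss → Cc → Bb → Aa
  Ss is a fork here and Ss is conditioned on, so the path is blocked at Ss.
Path 6: Tt ← Ss → Cc → Aa
  Ss is a fork here and Ss is conditioned on, so the path is blocked at Ss.
Because an active path exists, Tt and Aa are not d-separated.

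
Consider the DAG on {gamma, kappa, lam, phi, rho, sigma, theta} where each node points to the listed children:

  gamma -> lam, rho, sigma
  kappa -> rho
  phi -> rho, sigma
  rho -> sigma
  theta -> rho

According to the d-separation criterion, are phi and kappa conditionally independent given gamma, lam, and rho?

3 paths connect phi and kappa; each must be blocked for d-separation to hold:
Path 1: phi → sigma ← gamma → rho ← kappa
  sigma is a collider here and neither sigma nor any of its descendants is conditioned on, so the collider stays closed — the path is blocked at sigma.
Path 2: phi → sigma ← rho ← kappa
  sigma is a collider here and neither sigma nor any of its descendants is conditioned on, so the collider stays closed — the path is blocked at sigma.
Path 3: phi → rho ← kappa
  rho is a collider and rho is conditioned on, which opens it — no node blocks this path, so it is active.
Since the path phi → rho ← kappa is active, phi and kappa are not d-separated given {gamma, lam, rho}.

No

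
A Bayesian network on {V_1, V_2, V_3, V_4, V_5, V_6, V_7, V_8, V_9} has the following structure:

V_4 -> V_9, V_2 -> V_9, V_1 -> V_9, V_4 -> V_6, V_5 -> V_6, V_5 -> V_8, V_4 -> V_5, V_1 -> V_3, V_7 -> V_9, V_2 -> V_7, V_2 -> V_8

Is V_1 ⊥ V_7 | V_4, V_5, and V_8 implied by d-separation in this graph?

Enumerating the 4 paths from V_1 to V_7 and testing each for blocking by {V_4, V_5, V_8}:
Path 1: V_1 → V_9 ← V_2 → V_7
  V_9 is a collider here and neither V_9 nor any of its descendants is conditioned on, so the collider stays closed — the path is blocked at V_9.
Path 2: V_1 → V_9 ← V_7
  V_9 is a collider here and neither V_9 nor any of its descendants is conditioned on, so the collider stays closed — the path is blocked at V_9.
Path 3: V_1 → V_9 ← V_4 → V_6 ← V_5 → V_8 ← V_2 → V_7
  V_9 is a collider here and neither V_9 nor any of its descendants is conditioned on, so the collider stays closed — the path is blocked at V_9.
Path 4: V_1 → V_9 ← V_4 → V_5 → V_8 ← V_2 → V_7
  V_9 is a collider here and neither V_9 nor any of its descendants is conditioned on, so the collider stays closed — the path is blocked at V_9.
Every path is blocked, so V_1 and V_7 are d-separated given {V_4, V_5, V_8}.

Yes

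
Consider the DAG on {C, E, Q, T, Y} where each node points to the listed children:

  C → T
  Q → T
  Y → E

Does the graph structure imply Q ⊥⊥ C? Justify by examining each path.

Only one path connects Q and C:
Path 1: Q → T ← C
  T is a collider here and neither T nor any of its descendants is conditioned on, so the collider stays closed — the path is blocked at T.
Since every path is blocked, d-separation holds.

Yes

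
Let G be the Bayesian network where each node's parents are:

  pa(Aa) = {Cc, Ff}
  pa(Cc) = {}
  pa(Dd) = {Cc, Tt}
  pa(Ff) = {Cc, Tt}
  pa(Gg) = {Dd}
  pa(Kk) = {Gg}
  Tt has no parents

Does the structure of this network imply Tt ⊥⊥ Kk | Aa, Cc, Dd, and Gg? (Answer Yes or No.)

There are 3 undirected paths between Tt and Kk; checking each against the conditioning set {Aa, Cc, Dd, Gg}:
  1. Tt → Ff ← Cc → Dd → Gg → Kk — Ff:collider[open]; Cc:fork[blocks]; Dd:chain[blocks]; Gg:chain[blocks] ⇒ blocked
  2. Tt → Ff → Aa ← Cc → Dd → Gg → Kk — Ff:chain[open]; Aa:collider[open]; Cc:fork[blocks]; Dd:chain[blocks]; Gg:chain[blocks] ⇒ blocked
  3. Tt → Dd → Gg → Kk — Dd:chain[blocks]; Gg:chain[blocks] ⇒ blocked
All paths are blocked; Tt ⊥ Kk | {Aa, Cc, Dd, Gg} holds.

Yes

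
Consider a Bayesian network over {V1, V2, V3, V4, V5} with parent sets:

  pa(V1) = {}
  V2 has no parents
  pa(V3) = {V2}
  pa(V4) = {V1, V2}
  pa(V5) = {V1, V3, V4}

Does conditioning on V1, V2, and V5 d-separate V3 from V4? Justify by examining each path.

There are 3 undirected paths between V3 and V4; checking each against the conditioning set {V1, V2, V5}:
Path 1: V3 → V5 ← V1 → V4
  V1 is a fork here and V1 is conditioned on, so the path is blocked at V1.
Path 2: V3 → V5 ← V4
  V5 is a collider and V5 is conditioned on, which opens it — no node blocks this path, so it is active.
Path 3: V3 ← V2 → V4
  V2 is a fork here and V2 is conditioned on, so the path is blocked at V2.
Because an active path exists, V3 and V4 are not d-separated.

No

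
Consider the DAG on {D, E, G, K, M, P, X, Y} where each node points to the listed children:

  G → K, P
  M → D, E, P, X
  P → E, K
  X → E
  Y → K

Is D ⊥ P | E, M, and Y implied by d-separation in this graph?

Yes — D and P are d-separated given {E, M, Y}.

Enumerating the 3 paths from D to P and testing each for blocking by {E, M, Y}:
Path 1: D ← M → X → E ← P
  M is a fork here and M is conditioned on, so the path is blocked at M.
Path 2: D ← M → P
  M is a fork here and M is conditioned on, so the path is blocked at M.
Path 3: D ← M → E ← P
  M is a fork here and M is conditioned on, so the path is blocked at M.
Every path is blocked, so D and P are d-separated given {E, M, Y}.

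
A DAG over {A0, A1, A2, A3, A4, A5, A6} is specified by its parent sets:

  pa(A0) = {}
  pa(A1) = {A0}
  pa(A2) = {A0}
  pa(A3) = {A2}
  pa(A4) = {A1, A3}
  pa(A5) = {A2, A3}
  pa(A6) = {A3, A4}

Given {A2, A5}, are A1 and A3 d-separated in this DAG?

There are 4 undirected paths between A1 and A3; checking each against the conditioning set {A2, A5}:
Path 1: A1 ← A0 → A2 → A5 ← A3
  A2 is a chain here and A2 is conditioned on, so the path is blocked at A2.
Path 2: A1 ← A0 → A2 → A3
  A2 is a chain here and A2 is conditioned on, so the path is blocked at A2.
Path 3: A1 → A4 → A6 ← A3
  A6 is a collider here and neither A6 nor any of its descendants is conditioned on, so the collider stays closed — the path is blocked at A6.
Path 4: A1 → A4 ← A3
  A4 is a collider here and neither A4 nor any of its descendants is conditioned on, so the collider stays closed — the path is blocked at A4.
All paths are blocked; A1 ⊥ A3 | {A2, A5} holds.

Yes — A1 and A3 are d-separated given {A2, A5}.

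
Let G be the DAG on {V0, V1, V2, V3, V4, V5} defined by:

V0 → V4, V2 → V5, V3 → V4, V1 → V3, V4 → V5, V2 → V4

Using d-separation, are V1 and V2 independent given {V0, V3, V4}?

Yes

There are 2 undirected paths between V1 and V2; checking each against the conditioning set {V0, V3, V4}:
Path 1: V1 → V3 → V4 ← V2
  V3 is a chain here and V3 is conditioned on, so the path is blocked at V3.
Path 2: V1 → V3 → V4 → V5 ← V2
  V3 is a chain here and V3 is conditioned on, so the path is blocked at V3.
All paths are blocked; V1 ⊥ V2 | {V0, V3, V4} holds.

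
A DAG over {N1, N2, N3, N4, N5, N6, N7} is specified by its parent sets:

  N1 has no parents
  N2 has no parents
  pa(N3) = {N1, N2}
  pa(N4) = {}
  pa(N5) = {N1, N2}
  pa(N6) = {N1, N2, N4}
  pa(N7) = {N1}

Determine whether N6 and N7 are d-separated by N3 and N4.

There are 3 undirected paths between N6 and N7; checking each against the conditioning set {N3, N4}:
  1. N6 ← N2 → N5 ← N1 → N7 — N2:fork[open]; N5:collider[blocks]; N1:fork[open] ⇒ blocked
  2. N6 ← N2 → N3 ← N1 → N7 — N2:fork[open]; N3:collider[open]; N1:fork[open] ⇒ active
  3. N6 ← N1 → N7 — N1:fork[open] ⇒ active
Because an active path exists, N6 and N7 are not d-separated.

No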